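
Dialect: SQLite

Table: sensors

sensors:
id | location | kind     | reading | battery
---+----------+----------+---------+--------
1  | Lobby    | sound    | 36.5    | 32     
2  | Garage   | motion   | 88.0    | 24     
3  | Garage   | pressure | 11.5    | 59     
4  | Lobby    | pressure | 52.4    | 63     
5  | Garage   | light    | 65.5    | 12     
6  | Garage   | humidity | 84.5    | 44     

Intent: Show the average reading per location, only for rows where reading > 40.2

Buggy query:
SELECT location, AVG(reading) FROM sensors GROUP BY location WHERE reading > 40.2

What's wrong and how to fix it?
Bug: WHERE cannot follow GROUP BY

Fix: Place WHERE between FROM and GROUP BY

Corrected query:
SELECT location, AVG(reading) FROM sensors WHERE reading > 40.2 GROUP BY location

Result:
location | AVG(reading)
---------+-------------
Garage   | 79.333333   
Lobby    | 52.4        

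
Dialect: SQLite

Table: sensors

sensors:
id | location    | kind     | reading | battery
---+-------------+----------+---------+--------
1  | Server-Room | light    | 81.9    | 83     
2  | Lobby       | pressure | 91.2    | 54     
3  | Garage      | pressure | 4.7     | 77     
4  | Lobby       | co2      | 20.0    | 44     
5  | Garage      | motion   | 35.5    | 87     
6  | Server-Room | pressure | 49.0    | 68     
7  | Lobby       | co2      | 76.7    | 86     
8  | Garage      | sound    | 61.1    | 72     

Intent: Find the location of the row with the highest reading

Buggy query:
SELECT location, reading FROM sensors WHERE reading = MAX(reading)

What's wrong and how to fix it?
Bug: WHERE is evaluated per row; an aggregate over the whole table isn't defined there

Fix: Wrap MAX in a scalar subquery so WHERE compares against a single value

Corrected query:
SELECT location, reading FROM sensors WHERE reading = (SELECT MAX(reading) FROM sensors)

Result:
location | reading
---------+--------
Lobby    | 91.2   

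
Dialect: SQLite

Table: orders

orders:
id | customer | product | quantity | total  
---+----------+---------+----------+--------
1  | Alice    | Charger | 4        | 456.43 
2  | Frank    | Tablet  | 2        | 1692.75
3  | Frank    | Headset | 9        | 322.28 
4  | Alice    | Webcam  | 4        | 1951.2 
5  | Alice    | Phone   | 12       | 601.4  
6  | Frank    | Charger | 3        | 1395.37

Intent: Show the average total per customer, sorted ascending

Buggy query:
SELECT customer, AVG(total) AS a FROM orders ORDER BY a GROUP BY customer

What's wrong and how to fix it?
Bug: GROUP BY must precede ORDER BY

Fix: Reorder: SELECT … FROM … GROUP BY … ORDER BY …

Corrected query:
SELECT customer, AVG(total) AS a FROM orders GROUP BY customer ORDER BY a

Result:
customer | a      
---------+--------
Alice    | 1003.01
Frank    | 1136.8 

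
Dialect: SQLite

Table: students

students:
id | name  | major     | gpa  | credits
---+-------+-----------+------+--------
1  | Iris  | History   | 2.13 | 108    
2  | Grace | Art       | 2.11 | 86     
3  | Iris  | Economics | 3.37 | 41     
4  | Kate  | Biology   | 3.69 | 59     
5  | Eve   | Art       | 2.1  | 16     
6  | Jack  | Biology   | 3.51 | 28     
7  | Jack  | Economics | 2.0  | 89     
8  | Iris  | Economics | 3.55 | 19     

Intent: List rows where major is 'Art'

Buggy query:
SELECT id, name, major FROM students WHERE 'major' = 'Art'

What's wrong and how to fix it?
Bug: Single quotes denote string literals in SQL; the column name is being compared as a constant string

Fix: Remove the quotes around the column name (or use double quotes for an identifier)

Corrected query:
SELECT id, name, major FROM students WHERE major = 'Art'

Result:
id | name  | major
---+-------+------
2  | Grace | Art  
5  | Eve   | Art  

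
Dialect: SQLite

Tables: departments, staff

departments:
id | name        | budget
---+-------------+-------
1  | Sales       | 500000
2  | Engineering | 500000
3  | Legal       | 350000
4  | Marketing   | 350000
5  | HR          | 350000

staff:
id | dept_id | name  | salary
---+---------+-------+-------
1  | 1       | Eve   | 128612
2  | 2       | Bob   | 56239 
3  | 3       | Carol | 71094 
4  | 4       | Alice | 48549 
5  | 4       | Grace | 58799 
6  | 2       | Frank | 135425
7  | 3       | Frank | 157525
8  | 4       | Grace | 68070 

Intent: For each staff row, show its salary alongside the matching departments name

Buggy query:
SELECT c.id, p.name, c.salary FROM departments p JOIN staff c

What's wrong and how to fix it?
Bug: JOIN with no ON clause produces a cartesian product; every staff row pairs with every departments row

Fix: Add ON c.dept_id = p.id to the JOIN

Corrected query:
SELECT c.id, p.name, c.salary FROM departments p JOIN staff c ON c.dept_id = p.id

Result:
id | name        | salary
---+-------------+-------
1  | Sales       | 128612
2  | Engineering | 56239 
3  | Legal       | 71094 
4  | Marketing   | 48549 
5  | Marketing   | 58799 
6  | Engineering | 135425
7  | Legal       | 157525
8  | Marketing   | 68070 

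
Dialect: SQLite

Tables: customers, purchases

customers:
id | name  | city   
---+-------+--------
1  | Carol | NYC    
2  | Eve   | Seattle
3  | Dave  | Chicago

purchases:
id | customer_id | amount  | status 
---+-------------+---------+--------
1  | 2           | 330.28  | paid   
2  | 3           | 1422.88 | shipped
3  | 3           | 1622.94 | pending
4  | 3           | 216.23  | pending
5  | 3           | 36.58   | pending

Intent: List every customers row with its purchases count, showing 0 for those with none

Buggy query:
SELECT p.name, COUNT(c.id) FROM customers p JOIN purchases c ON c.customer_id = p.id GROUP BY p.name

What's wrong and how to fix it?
Bug: An inner join excludes parents with zero children

Fix: Switch to LEFT JOIN to retain unmatched parent rows

Corrected query:
SELECT p.name, COUNT(c.id) FROM customers p LEFT JOIN purchases c ON c.customer_id = p.id GROUP BY p.name

Result:
name  | COUNT(c.id)
------+------------
Carol | 0          
Dave  | 4          
Eve   | 1          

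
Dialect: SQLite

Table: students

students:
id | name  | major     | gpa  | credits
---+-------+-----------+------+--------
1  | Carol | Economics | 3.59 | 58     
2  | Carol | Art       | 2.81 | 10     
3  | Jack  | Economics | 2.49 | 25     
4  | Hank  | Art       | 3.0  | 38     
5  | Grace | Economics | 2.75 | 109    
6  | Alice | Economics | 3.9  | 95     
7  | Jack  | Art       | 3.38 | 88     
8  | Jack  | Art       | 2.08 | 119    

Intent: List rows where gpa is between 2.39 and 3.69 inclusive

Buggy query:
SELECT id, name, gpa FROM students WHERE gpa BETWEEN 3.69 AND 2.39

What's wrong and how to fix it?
Bug: BETWEEN expects the lower bound first; with 3.69 AND 2.39 the range is empty

Fix: Swap the bounds so the smaller value comes first

Corrected query:
SELECT id, name, gpa FROM students WHERE gpa BETWEEN 2.39 AND 3.69

Result:
id | name  | gpa 
---+-------+-----
1  | Carol | 3.59
2  | Carol | 2.81
3  | Jack  | 2.49
4  | Hank  | 3   
5  | Grace | 2.75
7  | Jack  | 3.38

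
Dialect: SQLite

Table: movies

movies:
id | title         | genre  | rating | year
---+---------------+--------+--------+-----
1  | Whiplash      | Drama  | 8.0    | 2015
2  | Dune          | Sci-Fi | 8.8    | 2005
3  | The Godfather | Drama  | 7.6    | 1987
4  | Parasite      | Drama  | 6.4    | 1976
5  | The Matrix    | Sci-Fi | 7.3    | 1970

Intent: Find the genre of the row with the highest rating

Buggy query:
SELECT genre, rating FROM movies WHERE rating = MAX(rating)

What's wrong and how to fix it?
Bug: WHERE is evaluated per row; an aggregate over the whole table isn't defined there

Fix: Wrap MAX in a scalar subquery so WHERE compares against a single value

Corrected query:
SELECT genre, rating FROM movies WHERE rating = (SELECT MAX(rating) FROM movies)

Result:
genre  | rating
-------+-------
Sci-Fi | 8.8   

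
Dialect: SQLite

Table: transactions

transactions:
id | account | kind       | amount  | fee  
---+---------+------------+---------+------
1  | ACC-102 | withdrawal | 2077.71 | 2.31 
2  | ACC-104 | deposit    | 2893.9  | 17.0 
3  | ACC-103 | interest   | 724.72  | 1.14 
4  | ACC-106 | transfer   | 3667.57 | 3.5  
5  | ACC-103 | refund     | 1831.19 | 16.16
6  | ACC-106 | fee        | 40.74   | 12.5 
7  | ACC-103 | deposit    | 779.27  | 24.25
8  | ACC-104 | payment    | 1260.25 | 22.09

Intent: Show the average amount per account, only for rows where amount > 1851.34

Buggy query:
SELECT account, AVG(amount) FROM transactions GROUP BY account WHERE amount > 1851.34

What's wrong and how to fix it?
Bug: Row-level WHERE must come before GROUP BY in the clause order

Fix: Move the WHERE clause before GROUP BY

Corrected query:
SELECT account, AVG(amount) FROM transactions WHERE amount > 1851.34 GROUP BY account

Result:
account | AVG(amount)
--------+------------
ACC-102 | 2077.71    
ACC-104 | 2893.9     
ACC-106 | 3667.57    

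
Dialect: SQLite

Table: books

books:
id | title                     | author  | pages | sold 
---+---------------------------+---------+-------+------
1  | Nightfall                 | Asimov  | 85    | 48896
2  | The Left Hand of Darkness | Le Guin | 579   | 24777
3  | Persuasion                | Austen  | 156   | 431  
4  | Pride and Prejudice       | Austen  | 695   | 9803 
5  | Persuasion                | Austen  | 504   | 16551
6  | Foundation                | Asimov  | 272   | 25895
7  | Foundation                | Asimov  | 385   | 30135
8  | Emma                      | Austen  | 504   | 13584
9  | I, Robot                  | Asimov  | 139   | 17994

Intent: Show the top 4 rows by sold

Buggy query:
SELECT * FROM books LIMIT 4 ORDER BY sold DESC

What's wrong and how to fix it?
Bug: ORDER BY cannot follow LIMIT; LIMIT is the final clause

Fix: Sort with ORDER BY, then apply LIMIT

Corrected query:
SELECT * FROM books ORDER BY sold DESC LIMIT 4

Result:
id | title                     | author  | pages | sold 
---+---------------------------+---------+-------+------
1  | Nightfall                 | Asimov  | 85    | 48896
7  | Foundation                | Asimov  | 385   | 30135
6  | Foundation                | Asimov  | 272   | 25895
2  | The Left Hand of Darkness | Le Guin | 579   | 24777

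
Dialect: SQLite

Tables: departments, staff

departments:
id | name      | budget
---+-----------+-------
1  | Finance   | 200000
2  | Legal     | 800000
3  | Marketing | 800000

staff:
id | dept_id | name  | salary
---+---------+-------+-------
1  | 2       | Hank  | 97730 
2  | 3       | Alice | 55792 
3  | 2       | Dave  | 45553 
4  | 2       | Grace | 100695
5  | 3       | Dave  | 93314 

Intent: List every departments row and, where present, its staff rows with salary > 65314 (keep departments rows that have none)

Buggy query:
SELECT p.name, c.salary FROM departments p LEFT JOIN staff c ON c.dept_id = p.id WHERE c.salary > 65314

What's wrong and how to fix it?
Bug: Filtering c.salary in WHERE discards the NULL rows produced by LEFT JOIN, turning it into an inner join

Fix: Put 'c.salary > 65314' in the JOIN's ON clause instead of WHERE

Corrected query:
SELECT p.name, c.salary FROM departments p LEFT JOIN staff c ON c.dept_id = p.id AND c.salary > 65314

Result:
name      | salary
----------+-------
Finance   | NULL  
Legal     | 97730 
Legal     | 100695
Marketing | 93314 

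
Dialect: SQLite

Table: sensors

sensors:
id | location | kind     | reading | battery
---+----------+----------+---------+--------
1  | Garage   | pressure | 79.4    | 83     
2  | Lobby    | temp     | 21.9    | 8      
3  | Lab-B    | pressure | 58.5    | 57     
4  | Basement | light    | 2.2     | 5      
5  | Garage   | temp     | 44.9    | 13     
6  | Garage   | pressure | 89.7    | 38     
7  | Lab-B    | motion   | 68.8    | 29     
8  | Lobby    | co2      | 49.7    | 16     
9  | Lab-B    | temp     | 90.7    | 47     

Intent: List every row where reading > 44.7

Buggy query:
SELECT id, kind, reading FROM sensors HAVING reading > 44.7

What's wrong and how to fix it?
Bug: This is a non-aggregate query (no GROUP BY, no aggregates), so in SQLite the HAVING clause is invalid here; a row-level condition belongs in WHERE

Fix: Replace HAVING with WHERE since the condition applies to individual rows

Corrected query:
SELECT id, kind, reading FROM sensors WHERE reading > 44.7

Result:
id | kind     | reading
---+----------+--------
1  | pressure | 79.4   
3  | pressure | 58.5   
5  | temp     | 44.9   
6  | pressure | 89.7   
7  | motion   | 68.8   
8  | co2      | 49.7   
9  | temp     | 90.7   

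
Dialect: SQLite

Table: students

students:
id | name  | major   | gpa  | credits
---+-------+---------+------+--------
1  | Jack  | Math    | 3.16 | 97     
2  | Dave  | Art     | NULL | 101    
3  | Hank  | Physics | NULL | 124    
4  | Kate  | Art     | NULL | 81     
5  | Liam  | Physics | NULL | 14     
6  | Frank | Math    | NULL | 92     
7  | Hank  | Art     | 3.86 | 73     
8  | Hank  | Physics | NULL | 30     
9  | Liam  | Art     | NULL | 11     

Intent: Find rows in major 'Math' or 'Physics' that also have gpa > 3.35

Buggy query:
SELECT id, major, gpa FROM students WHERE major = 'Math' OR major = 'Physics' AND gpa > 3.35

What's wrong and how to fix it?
Bug: AND binds tighter than OR, so this parses as major = 'Math' OR (major = 'Physics' AND gpa > 3.35)

Fix: Add parentheses around the OR so the AND applies to both alternatives

Corrected query:
SELECT id, major, gpa FROM students WHERE (major = 'Math' OR major = 'Physics') AND gpa > 3.35

Result:
(no rows)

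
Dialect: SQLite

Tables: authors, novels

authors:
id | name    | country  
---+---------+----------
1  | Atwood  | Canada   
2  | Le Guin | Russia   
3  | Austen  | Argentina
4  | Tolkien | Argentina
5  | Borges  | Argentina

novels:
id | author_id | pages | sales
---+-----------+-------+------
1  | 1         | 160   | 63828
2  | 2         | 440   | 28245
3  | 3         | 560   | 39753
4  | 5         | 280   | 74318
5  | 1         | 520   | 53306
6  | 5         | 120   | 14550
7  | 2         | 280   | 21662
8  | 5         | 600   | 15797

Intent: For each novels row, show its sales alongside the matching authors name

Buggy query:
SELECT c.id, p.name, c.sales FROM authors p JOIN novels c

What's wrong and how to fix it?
Bug: Missing join condition: each novels row is matched to all authors rows instead of just its own

Fix: Add ON c.author_id = p.id to the JOIN

Corrected query:
SELECT c.id, p.name, c.sales FROM authors p JOIN novels c ON c.author_id = p.id

Result:
id | name    | sales
---+---------+------
1  | Atwood  | 63828
2  | Le Guin | 28245
3  | Austen  | 39753
4  | Borges  | 74318
5  | Atwood  | 53306
6  | Borges  | 14550
7  | Le Guin | 21662
8  | Borges  | 15797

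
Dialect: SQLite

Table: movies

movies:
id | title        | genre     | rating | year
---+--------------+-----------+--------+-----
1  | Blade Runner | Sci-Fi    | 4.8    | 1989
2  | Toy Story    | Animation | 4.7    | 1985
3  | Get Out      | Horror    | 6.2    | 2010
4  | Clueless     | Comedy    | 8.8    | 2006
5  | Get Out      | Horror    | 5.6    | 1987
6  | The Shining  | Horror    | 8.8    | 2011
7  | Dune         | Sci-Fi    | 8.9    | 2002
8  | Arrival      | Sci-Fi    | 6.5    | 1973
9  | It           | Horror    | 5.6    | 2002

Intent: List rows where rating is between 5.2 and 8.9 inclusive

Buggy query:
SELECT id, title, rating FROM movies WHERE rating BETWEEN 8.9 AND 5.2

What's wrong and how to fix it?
Bug: BETWEEN expects the lower bound first; with 8.9 AND 5.2 the range is empty

Fix: Write BETWEEN 5.2 AND 8.9

Corrected query:
SELECT id, title, rating FROM movies WHERE rating BETWEEN 5.2 AND 8.9

Result:
id | title       | rating
---+-------------+-------
3  | Get Out     | 6.2   
4  | Clueless    | 8.8   
5  | Get Out     | 5.6   
6  | The Shining | 8.8   
7  | Dune        | 8.9   
8  | Arrival     | 6.5   
9  | It          | 5.6   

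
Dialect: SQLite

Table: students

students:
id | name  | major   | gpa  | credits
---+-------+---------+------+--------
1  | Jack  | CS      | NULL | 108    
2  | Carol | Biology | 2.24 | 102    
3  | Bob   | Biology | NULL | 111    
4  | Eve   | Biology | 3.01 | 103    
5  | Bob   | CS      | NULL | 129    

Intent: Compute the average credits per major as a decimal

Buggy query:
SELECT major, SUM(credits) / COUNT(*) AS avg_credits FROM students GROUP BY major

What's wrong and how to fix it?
Bug: Both operands are integers, so '/' performs integer division and truncates

Fix: Multiply by 1.0 (or CAST to REAL) to force floating-point division

Corrected query:
SELECT major, SUM(credits) * 1.0 / COUNT(*) AS avg_credits FROM students GROUP BY major

Result:
major   | avg_credits
--------+------------
Biology | 105.333333 
CS      | 118.5      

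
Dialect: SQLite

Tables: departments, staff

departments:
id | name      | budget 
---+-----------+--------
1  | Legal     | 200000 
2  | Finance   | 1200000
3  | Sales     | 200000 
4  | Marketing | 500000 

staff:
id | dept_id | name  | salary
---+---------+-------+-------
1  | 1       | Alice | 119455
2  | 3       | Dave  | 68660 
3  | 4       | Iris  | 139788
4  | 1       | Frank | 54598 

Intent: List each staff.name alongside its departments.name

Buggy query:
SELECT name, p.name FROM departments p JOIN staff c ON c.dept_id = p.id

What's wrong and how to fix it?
Bug: 'name' exists in both joined tables, so the database can't tell which one is meant

Fix: Qualify the column with its table alias (c.name)

Corrected query:
SELECT c.name, p.name FROM departments p JOIN staff c ON c.dept_id = p.id

Result:
name  | name     
------+----------
Alice | Legal    
Dave  | Sales    
Iris  | Marketing
Frank | Legal    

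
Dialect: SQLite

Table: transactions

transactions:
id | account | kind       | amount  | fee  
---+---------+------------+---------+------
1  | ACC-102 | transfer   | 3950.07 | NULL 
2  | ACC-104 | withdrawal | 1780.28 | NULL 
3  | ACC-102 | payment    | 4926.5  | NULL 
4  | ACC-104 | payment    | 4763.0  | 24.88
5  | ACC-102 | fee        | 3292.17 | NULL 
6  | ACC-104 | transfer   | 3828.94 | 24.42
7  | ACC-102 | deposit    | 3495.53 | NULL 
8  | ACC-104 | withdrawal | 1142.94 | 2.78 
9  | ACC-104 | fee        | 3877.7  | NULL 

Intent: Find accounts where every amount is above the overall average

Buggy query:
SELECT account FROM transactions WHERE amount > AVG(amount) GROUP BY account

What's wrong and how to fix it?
Bug: WHERE evaluates per row before aggregation, so AVG() is unavailable

Fix: Compute the overall average in a scalar subquery and compare each group's MIN against it in HAVING

Corrected query:
SELECT account FROM transactions GROUP BY account HAVING MIN(amount) > (SELECT AVG(amount) FROM transactions)

Result:
(no rows)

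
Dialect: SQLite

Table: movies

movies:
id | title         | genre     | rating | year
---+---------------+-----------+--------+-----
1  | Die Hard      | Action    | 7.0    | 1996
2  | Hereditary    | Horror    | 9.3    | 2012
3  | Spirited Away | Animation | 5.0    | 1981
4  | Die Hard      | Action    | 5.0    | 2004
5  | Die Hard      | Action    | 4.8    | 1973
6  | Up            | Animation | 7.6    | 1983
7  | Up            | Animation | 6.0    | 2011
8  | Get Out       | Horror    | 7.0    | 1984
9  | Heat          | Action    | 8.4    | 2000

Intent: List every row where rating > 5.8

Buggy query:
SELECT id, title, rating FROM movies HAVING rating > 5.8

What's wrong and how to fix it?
Bug: HAVING filters the output of aggregation, but this query has no GROUP BY and no aggregate functions, so SQLite rejects it (HAVING clause on a non-aggregate query); the condition here is per row

Fix: Use WHERE for row-level filtering

Corrected query:
SELECT id, title, rating FROM movies WHERE rating > 5.8

Result:
id | title      | rating
---+------------+-------
1  | Die Hard   | 7     
2  | Hereditary | 9.3   
6  | Up         | 7.6   
7  | Up         | 6     
8  | Get Out    | 7     
9  | Heat       | 8.4   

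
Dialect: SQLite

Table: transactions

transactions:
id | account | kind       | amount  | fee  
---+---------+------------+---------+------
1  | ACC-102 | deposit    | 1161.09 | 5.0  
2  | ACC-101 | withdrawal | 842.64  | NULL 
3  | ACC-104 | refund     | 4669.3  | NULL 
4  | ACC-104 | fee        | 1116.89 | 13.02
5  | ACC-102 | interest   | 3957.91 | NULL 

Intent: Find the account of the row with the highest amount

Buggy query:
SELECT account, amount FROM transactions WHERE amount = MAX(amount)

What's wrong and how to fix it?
Bug: MAX(amount) is an aggregate and cannot be used directly in WHERE

Fix: Wrap MAX in a scalar subquery so WHERE compares against a single value

Corrected query:
SELECT account, amount FROM transactions WHERE amount = (SELECT MAX(amount) FROM transactions)

Result:
account | amount
--------+-------
ACC-104 | 4669.3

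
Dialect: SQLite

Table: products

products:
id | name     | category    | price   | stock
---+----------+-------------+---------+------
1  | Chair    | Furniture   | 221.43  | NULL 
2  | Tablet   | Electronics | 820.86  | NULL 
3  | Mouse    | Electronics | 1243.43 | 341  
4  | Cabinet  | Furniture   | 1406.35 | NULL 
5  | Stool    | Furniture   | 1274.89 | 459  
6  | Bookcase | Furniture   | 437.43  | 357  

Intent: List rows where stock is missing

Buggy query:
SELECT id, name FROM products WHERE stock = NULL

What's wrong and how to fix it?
Bug: Comparing to NULL with '=' never matches; NULL = NULL is unknown, not true

Fix: Use IS NULL to test for NULL

Corrected query:
SELECT id, name FROM products WHERE stock IS NULL

Result:
id | name   
---+--------
1  | Chair  
2  | Tablet 
4  | Cabinet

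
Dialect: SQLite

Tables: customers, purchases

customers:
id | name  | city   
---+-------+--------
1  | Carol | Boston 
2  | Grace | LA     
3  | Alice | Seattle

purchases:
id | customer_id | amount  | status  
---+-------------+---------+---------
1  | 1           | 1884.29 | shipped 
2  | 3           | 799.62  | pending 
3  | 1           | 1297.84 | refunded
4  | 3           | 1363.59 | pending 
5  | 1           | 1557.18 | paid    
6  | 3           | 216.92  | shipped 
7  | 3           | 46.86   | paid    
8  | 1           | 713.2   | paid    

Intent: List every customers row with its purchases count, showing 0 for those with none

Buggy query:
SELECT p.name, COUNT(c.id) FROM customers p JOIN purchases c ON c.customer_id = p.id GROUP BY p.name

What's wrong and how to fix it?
Bug: An inner join excludes parents with zero children

Fix: Switch to LEFT JOIN to retain unmatched parent rows

Corrected query:
SELECT p.name, COUNT(c.id) FROM customers p LEFT JOIN purchases c ON c.customer_id = p.id GROUP BY p.name

Result:
name  | COUNT(c.id)
------+------------
Alice | 4          
Carol | 4          
Grace | 0          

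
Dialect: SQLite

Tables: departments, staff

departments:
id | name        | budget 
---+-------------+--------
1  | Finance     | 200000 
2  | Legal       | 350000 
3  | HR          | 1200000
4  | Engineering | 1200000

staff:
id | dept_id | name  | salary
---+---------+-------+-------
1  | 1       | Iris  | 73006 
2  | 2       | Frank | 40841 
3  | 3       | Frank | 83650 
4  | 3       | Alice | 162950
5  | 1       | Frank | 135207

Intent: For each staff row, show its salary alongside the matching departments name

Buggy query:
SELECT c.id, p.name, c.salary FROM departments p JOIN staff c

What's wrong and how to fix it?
Bug: JOIN with no ON clause produces a cartesian product; every staff row pairs with every departments row

Fix: Specify the join condition linking the foreign key to the parent id

Corrected query:
SELECT c.id, p.name, c.salary FROM departments p JOIN staff c ON c.dept_id = p.id

Result:
id | name    | salary
---+---------+-------
1  | Finance | 73006 
2  | Legal   | 40841 
3  | HR      | 83650 
4  | HR      | 162950
5  | Finance | 135207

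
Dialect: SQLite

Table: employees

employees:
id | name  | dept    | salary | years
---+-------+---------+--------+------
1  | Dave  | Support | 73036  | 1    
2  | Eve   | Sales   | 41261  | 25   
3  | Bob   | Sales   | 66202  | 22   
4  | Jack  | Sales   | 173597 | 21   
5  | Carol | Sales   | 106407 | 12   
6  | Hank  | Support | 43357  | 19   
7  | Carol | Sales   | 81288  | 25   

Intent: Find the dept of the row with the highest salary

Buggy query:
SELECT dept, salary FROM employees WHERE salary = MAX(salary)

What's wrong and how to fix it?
Bug: MAX(salary) is an aggregate and cannot be used directly in WHERE

Fix: Wrap MAX in a scalar subquery so WHERE compares against a single value

Corrected query:
SELECT dept, salary FROM employees WHERE salary = (SELECT MAX(salary) FROM employees)

Result:
dept  | salary
------+-------
Sales | 173597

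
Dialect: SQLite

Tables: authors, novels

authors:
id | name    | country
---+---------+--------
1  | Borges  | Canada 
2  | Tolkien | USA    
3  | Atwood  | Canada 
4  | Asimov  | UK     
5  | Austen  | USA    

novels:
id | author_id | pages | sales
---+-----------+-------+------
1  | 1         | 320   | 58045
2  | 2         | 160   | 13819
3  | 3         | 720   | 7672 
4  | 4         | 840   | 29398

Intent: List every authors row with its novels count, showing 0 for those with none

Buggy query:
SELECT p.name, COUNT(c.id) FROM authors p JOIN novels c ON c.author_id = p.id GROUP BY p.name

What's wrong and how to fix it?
Bug: INNER JOIN drops authors rows that have no matching novels rows

Fix: Use LEFT JOIN so parents without children still appear (COUNT(c.id) gives 0)

Corrected query:
SELECT p.name, COUNT(c.id) FROM authors p LEFT JOIN novels c ON c.author_id = p.id GROUP BY p.name

Result:
name    | COUNT(c.id)
--------+------------
Asimov  | 1          
Atwood  | 1          
Austen  | 0          
Borges  | 1          
Tolkien | 1          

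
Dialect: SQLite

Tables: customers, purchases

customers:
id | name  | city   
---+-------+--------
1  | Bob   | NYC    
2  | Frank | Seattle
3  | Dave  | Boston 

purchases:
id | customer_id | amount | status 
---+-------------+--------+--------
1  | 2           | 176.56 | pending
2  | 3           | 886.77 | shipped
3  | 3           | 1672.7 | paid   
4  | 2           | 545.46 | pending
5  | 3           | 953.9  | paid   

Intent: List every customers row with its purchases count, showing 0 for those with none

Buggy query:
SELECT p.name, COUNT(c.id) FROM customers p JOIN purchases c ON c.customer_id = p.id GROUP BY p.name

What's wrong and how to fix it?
Bug: INNER JOIN drops customers rows that have no matching purchases rows

Fix: Switch to LEFT JOIN to retain unmatched parent rows

Corrected query:
SELECT p.name, COUNT(c.id) FROM customers p LEFT JOIN purchases c ON c.customer_id = p.id GROUP BY p.name

Result:
name  | COUNT(c.id)
------+------------
Bob   | 0          
Dave  | 3          
Frank | 2          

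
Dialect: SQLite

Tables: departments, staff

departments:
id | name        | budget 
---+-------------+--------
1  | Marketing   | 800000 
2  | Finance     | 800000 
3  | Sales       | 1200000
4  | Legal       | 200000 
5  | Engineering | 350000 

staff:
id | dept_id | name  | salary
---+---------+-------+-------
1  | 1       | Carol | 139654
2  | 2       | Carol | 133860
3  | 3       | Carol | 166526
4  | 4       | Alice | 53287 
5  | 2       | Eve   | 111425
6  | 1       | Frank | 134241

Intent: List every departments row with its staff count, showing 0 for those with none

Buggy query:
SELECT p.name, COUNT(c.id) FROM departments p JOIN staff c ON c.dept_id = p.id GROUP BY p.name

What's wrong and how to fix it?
Bug: An inner join excludes parents with zero children

Fix: Use LEFT JOIN so parents without children still appear (COUNT(c.id) gives 0)

Corrected query:
SELECT p.name, COUNT(c.id) FROM departments p LEFT JOIN staff c ON c.dept_id = p.id GROUP BY p.name

Result:
name        | COUNT(c.id)
------------+------------
Engineering | 0          
Finance     | 2          
Legal       | 1          
Marketing   | 2          
Sales       | 1          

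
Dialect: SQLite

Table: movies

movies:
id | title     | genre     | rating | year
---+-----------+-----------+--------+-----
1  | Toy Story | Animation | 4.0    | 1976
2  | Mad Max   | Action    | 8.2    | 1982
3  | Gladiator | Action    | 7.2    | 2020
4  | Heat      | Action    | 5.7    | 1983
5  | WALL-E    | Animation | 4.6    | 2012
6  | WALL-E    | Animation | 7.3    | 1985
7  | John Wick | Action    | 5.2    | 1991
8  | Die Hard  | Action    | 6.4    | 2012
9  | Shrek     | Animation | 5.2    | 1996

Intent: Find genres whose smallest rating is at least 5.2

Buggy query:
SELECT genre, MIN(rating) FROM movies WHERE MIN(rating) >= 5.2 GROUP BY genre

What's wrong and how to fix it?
Bug: MIN() in WHERE is a misuse of aggregate

Fix: Use HAVING for the per-group MIN condition

Corrected query:
SELECT genre, MIN(rating) FROM movies GROUP BY genre HAVING MIN(rating) >= 5.2

Result:
genre  | MIN(rating)
-------+------------
Action | 5.2        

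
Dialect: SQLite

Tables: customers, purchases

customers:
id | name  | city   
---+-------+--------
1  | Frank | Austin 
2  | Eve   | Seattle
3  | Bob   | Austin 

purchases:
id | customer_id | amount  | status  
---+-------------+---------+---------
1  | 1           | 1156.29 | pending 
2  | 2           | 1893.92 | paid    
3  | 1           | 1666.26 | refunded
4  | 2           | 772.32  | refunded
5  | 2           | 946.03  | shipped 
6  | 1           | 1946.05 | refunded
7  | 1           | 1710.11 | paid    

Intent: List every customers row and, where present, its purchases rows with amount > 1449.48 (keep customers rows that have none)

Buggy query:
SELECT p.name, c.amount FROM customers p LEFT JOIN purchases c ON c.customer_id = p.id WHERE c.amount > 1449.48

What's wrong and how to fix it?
Bug: A WHERE condition on the right-hand table after LEFT JOIN drops unmatched parents

Fix: Put 'c.amount > 1449.48' in the JOIN's ON clause instead of WHERE

Corrected query:
SELECT p.name, c.amount FROM customers p LEFT JOIN purchases c ON c.customer_id = p.id AND c.amount > 1449.48

Result:
name  | amount 
------+--------
Frank | 1666.26
Frank | 1710.11
Frank | 1946.05
Eve   | 1893.92
Bob   | NULL   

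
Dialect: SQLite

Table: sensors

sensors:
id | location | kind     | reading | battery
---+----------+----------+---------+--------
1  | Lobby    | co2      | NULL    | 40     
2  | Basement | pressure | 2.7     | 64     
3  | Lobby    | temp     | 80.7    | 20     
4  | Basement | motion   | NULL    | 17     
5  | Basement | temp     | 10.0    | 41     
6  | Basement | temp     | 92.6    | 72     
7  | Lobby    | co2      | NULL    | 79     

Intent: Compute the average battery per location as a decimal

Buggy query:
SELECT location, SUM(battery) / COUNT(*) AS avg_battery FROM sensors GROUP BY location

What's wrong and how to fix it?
Bug: Both operands are integers, so '/' performs integer division and truncates

Fix: Multiply by 1.0 (or CAST to REAL) to force floating-point division

Corrected query:
SELECT location, SUM(battery) * 1.0 / COUNT(*) AS avg_battery FROM sensors GROUP BY location

Result:
location | avg_battery
---------+------------
Basement | 48.5       
Lobby    | 46.333333  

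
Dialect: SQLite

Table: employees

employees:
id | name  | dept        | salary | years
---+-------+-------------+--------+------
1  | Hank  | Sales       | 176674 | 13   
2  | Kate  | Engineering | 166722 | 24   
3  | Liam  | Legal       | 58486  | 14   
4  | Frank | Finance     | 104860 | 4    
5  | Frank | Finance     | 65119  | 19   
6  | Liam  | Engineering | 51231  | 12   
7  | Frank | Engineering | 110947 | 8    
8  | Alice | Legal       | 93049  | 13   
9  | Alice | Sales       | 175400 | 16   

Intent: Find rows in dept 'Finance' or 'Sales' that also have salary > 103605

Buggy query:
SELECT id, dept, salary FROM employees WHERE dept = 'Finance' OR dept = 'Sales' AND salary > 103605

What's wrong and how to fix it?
Bug: AND binds tighter than OR, so this parses as dept = 'Finance' OR (dept = 'Sales' AND salary > 103605)

Fix: Group the OR with parentheses (or use IN), then AND the threshold

Corrected query:
SELECT id, dept, salary FROM employees WHERE (dept = 'Finance' OR dept = 'Sales') AND salary > 103605

Result:
id | dept    | salary
---+---------+-------
1  | Sales   | 176674
4  | Finance | 104860
9  | Sales   | 175400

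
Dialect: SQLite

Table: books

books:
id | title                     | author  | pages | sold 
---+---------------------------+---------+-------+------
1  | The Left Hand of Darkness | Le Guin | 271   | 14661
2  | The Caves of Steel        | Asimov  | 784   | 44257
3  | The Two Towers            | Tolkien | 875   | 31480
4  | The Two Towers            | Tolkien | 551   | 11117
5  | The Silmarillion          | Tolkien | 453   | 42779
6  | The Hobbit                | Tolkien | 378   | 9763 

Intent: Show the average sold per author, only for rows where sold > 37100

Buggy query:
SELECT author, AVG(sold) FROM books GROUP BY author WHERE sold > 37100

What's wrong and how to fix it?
Bug: WHERE cannot follow GROUP BY

Fix: Place WHERE between FROM and GROUP BY

Corrected query:
SELECT author, AVG(sold) FROM books WHERE sold > 37100 GROUP BY author

Result:
author  | AVG(sold)
--------+----------
Asimov  | 44257    
Tolkien | 42779    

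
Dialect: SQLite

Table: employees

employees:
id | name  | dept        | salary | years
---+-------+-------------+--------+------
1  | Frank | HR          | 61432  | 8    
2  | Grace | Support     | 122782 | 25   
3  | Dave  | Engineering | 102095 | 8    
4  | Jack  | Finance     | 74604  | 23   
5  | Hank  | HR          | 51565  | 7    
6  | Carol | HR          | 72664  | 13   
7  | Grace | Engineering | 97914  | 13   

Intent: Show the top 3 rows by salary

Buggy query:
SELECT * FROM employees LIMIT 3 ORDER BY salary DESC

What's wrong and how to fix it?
Bug: LIMIT must come after ORDER BY

Fix: Swap the clauses: ORDER BY first, then LIMIT

Corrected query:
SELECT * FROM employees ORDER BY salary DESC LIMIT 3

Result:
id | name  | dept        | salary | years
---+-------+-------------+--------+------
2  | Grace | Support     | 122782 | 25   
3  | Dave  | Engineering | 102095 | 8    
7  | Grace | Engineering | 97914  | 13   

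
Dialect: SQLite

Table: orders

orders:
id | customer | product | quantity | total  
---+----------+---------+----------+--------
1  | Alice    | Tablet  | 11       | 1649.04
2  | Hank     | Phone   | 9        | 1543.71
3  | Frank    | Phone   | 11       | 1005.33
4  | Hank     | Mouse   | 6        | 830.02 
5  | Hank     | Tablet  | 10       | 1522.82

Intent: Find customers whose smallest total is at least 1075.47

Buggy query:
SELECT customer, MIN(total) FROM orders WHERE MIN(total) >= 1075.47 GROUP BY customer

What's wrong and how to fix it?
Bug: MIN() in WHERE is a misuse of aggregate

Fix: Use HAVING for the per-group MIN condition

Corrected query:
SELECT customer, MIN(total) FROM orders GROUP BY customer HAVING MIN(total) >= 1075.47

Result:
customer | MIN(total)
---------+-----------
Alice    | 1649.04   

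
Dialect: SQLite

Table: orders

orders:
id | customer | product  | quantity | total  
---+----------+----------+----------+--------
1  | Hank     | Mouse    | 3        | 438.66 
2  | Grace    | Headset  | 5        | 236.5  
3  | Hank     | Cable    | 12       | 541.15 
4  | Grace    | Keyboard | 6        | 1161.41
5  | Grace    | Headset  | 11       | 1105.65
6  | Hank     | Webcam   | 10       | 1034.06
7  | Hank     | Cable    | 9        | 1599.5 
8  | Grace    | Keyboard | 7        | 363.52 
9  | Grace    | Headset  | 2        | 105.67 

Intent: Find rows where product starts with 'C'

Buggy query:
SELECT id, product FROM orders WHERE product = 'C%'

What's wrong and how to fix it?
Bug: Wildcards only work with LIKE; '=' treats '%' as a literal character

Fix: Replace '=' with LIKE so 'C%' is treated as a pattern

Corrected query:
SELECT id, product FROM orders WHERE product LIKE 'C%'

Result:
id | product
---+--------
3  | Cable  
7  | Cable  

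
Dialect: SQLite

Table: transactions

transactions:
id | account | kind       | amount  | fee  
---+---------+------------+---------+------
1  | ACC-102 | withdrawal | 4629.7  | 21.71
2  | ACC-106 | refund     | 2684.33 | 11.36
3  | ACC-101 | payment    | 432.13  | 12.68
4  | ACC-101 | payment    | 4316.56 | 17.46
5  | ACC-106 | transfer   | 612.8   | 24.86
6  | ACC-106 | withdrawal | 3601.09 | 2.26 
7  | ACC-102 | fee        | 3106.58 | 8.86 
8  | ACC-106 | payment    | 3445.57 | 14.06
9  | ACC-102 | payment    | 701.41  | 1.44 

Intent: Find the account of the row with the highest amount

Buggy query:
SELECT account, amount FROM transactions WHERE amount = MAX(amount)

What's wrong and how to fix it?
Bug: MAX(amount) is an aggregate and cannot be used directly in WHERE

Fix: Use a subquery: WHERE amount = (SELECT MAX(amount) FROM transactions)

Corrected query:
SELECT account, amount FROM transactions WHERE amount = (SELECT MAX(amount) FROM transactions)

Result:
account | amount
--------+-------
ACC-102 | 4629.7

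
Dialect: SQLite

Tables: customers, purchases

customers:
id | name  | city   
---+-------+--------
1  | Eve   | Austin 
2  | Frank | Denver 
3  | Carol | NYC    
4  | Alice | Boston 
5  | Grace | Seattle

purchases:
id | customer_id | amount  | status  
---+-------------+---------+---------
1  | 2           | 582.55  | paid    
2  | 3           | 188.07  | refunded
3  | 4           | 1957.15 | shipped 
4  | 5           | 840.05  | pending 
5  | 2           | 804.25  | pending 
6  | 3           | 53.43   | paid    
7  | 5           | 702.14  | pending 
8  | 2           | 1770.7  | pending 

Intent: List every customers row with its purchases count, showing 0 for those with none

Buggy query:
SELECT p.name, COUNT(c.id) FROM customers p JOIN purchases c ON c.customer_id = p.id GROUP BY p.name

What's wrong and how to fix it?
Bug: An inner join excludes parents with zero children

Fix: Use LEFT JOIN so parents without children still appear (COUNT(c.id) gives 0)

Corrected query:
SELECT p.name, COUNT(c.id) FROM customers p LEFT JOIN purchases c ON c.customer_id = p.id GROUP BY p.name

Result:
name  | COUNT(c.id)
------+------------
Alice | 1          
Carol | 2          
Eve   | 0          
Frank | 3          
Grace | 2          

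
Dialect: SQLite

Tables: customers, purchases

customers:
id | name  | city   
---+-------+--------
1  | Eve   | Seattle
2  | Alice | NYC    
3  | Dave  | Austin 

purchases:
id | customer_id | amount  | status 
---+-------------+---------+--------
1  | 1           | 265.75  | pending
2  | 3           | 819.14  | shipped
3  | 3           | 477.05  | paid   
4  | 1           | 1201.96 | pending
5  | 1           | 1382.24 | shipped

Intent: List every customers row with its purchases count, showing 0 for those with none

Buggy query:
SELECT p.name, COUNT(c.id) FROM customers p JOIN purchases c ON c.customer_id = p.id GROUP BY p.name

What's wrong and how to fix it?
Bug: An inner join excludes parents with zero children

Fix: Switch to LEFT JOIN to retain unmatched parent rows

Corrected query:
SELECT p.name, COUNT(c.id) FROM customers p LEFT JOIN purchases c ON c.customer_id = p.id GROUP BY p.name

Result:
name  | COUNT(c.id)
------+------------
Alice | 0          
Dave  | 2          
Eve   | 3          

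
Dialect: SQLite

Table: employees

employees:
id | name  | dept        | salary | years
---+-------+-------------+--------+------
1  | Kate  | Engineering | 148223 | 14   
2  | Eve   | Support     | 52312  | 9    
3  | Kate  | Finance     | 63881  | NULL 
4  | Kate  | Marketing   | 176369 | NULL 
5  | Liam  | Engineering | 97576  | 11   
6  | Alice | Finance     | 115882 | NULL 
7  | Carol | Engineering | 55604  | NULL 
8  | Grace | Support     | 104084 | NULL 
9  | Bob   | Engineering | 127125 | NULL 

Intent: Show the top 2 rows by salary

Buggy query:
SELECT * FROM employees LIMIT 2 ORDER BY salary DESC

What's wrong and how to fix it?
Bug: ORDER BY cannot follow LIMIT; LIMIT is the final clause

Fix: Sort with ORDER BY, then apply LIMIT

Corrected query:
SELECT * FROM employees ORDER BY salary DESC LIMIT 2

Result:
id | name | dept        | salary | years
---+------+-------------+--------+------
4  | Kate | Marketing   | 176369 | NULL 
1  | Kate | Engineering | 148223 | 14   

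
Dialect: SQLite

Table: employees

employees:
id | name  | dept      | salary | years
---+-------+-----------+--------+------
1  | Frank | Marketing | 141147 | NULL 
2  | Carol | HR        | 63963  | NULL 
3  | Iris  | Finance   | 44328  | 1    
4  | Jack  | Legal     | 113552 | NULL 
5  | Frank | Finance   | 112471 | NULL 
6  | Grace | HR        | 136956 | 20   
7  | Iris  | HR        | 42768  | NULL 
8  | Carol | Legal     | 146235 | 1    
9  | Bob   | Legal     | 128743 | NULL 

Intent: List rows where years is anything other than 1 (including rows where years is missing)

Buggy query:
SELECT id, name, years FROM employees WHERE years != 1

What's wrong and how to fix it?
Bug: 'years != 1' is unknown when years is NULL, so NULL rows are silently excluded

Fix: Add an explicit OR years IS NULL to include the missing-value rows

Corrected query:
SELECT id, name, years FROM employees WHERE years != 1 OR years IS NULL

Result:
id | name  | years
---+-------+------
1  | Frank | NULL 
2  | Carol | NULL 
4  | Jack  | NULL 
5  | Frank | NULL 
6  | Grace | 20   
7  | Iris  | NULL 
9  | Bob   | NULL 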